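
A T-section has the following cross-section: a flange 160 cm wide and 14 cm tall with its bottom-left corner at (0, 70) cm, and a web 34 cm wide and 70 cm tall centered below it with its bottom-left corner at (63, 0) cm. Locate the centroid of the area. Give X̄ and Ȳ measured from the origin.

web: A = 34 × 70 = 2380.00, centroid at (80.00, 35.00).
flange: A = 160 × 14 = 2240.00, centroid at (80.00, 77.00).
ΣA = 4620.00 cm²
ΣAX̄ = (2380.00)(80.00) + (2240.00)(80.00) = 369600.00 cm³
ΣAȲ = (2380.00)(35.00) + (2240.00)(77.00) = 255780.00 cm³
X̄ = 369600.00 / 4620.00 = 80.00 cm
Ȳ = 255780.00 / 4620.00 = 55.36 cm

X̄ = 80.00 cm, Ȳ = 55.36 cm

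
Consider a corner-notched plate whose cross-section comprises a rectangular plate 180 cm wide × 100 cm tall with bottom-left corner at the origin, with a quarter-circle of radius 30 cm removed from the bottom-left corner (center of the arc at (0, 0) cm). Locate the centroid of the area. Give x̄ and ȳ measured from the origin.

x̄ = 93.16 cm, ȳ = 51.52 cm

Part | A | x̄ᵢ | ȳᵢ | A·x̄ᵢ | A·ȳᵢ
plate | 18000.00 | 90.00 | 50.00 | 1620000.00 | 900000.00
removed quarter-circle | -706.86 | 12.73 | 12.73 | -9000.00 | -9000.00
Σ | 17293.14 |  |  | 1611000.00 | 891000.00
x̄ = 1611000.00 / 17293.14 = 93.16 cm
ȳ = 891000.00 / 17293.14 = 51.52 cm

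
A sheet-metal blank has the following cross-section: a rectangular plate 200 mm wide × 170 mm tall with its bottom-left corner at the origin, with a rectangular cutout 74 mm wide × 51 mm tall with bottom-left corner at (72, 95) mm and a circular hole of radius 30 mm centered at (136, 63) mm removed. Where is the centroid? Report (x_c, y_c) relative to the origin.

x_c = 95.05 mm, y_c = 82.38 mm

plate: A = 200 × 170 = 34000.00, centroid at (100.00, 85.00).
hole 1: A = −(74 × 51) = -3774.00, centroid at (109.00, 120.50).
hole 2: A = −π·30² = -2827.43, centroid at (136.00, 63.00).
ΣA = 27398.57 mm²
ΣAx_c = (34000.00)(100.00) + (-3774.00)(109.00) + (-2827.43)(136.00) = 2604103.06 mm³
ΣAy_c = (34000.00)(85.00) + (-3774.00)(120.50) + (-2827.43)(63.00) = 2257104.70 mm³
x_c = 2604103.06 / 27398.57 = 95.05 mm
y_c = 2257104.70 / 27398.57 = 82.38 mm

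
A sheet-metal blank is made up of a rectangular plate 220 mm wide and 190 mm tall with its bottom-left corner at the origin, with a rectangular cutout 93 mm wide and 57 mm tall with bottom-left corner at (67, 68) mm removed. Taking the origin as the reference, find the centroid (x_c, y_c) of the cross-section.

plate: A = 220 × 190 = 41800.00, centroid at (110.00, 95.00).
hole: A = −(93 × 57) = -5301.00, centroid at (113.50, 96.50).
ΣA = 36499.00 mm²
ΣAx_c = (41800.00)(110.00) + (-5301.00)(113.50) = 3996336.50 mm³
ΣAy_c = (41800.00)(95.00) + (-5301.00)(96.50) = 3459453.50 mm³
x_c = 3996336.50 / 36499.00 = 109.49 mm
y_c = 3459453.50 / 36499.00 = 94.78 mm

x_c = 109.49 mm, y_c = 94.78 mm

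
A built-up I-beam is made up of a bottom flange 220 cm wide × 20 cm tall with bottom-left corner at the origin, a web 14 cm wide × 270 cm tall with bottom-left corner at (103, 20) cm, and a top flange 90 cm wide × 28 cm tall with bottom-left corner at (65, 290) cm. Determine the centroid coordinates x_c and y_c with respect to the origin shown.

x_c = 110.00 cm, y_c = 130.47 cm

Part | A | x̄ᵢ | ȳᵢ | A·x̄ᵢ | A·ȳᵢ
bottom flange | 4400.00 | 110.00 | 10.00 | 484000.00 | 44000.00
web | 3780.00 | 110.00 | 155.00 | 415800.00 | 585900.00
top flange | 2520.00 | 110.00 | 304.00 | 277200.00 | 766080.00
Σ | 10700.00 |  |  | 1177000.00 | 1395980.00
x_c = 1177000.00 / 10700.00 = 110.00 cm
y_c = 1395980.00 / 10700.00 = 130.47 cm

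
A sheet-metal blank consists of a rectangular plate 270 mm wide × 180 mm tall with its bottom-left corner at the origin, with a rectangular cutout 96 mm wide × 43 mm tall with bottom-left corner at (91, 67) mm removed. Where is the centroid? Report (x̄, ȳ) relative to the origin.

x̄ = 134.63 mm, ȳ = 90.14 mm

Part | A | x̄ᵢ | ȳᵢ | A·x̄ᵢ | A·ȳᵢ
plate | 48600.00 | 135.00 | 90.00 | 6561000.00 | 4374000.00
hole | -4128.00 | 139.00 | 88.50 | -573792.00 | -365328.00
Σ | 44472.00 |  |  | 5987208.00 | 4008672.00
x̄ = 5987208.00 / 44472.00 = 134.63 mm
ȳ = 4008672.00 / 44472.00 = 90.14 mm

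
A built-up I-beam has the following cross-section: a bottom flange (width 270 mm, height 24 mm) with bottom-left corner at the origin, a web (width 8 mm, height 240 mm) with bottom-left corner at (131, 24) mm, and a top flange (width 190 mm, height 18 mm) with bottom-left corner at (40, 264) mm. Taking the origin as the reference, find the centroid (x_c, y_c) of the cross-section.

x_c = 135.00 mm, y_c = 108.96 mm

bottom flange: A = 270 × 24 = 6480.00, centroid at (135.00, 12.00).
web: A = 8 × 240 = 1920.00, centroid at (135.00, 144.00).
top flange: A = 190 × 18 = 3420.00, centroid at (135.00, 273.00).
ΣA = 11820.00 mm²
ΣAx_c = (6480.00)(135.00) + (1920.00)(135.00) + (3420.00)(135.00) = 1595700.00 mm³
ΣAy_c = (6480.00)(12.00) + (1920.00)(144.00) + (3420.00)(273.00) = 1287900.00 mm³
x_c = 1595700.00 / 11820.00 = 135.00 mm
y_c = 1287900.00 / 11820.00 = 108.96 mm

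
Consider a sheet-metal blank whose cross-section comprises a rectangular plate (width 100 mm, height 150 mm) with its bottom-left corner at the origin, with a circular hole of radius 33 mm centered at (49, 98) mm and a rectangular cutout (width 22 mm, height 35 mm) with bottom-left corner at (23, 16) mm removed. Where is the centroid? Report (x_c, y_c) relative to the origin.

x_c = 51.46 mm, y_c = 70.68 mm

plate: A = 100 × 150 = 15000.00, centroid at (50.00, 75.00).
hole 1: A = −π·33² = -3421.19, centroid at (49.00, 98.00).
hole 2: A = −(22 × 35) = -770.00, centroid at (34.00, 33.50).
ΣA = 10808.81 mm²
ΣAx_c = (15000.00)(50.00) + (-3421.19)(49.00) + (-770.00)(34.00) = 556181.47 mm³
ΣAy_c = (15000.00)(75.00) + (-3421.19)(98.00) + (-770.00)(33.50) = 763927.95 mm³
x_c = 556181.47 / 10808.81 = 51.46 mm
y_c = 763927.95 / 10808.81 = 70.68 mm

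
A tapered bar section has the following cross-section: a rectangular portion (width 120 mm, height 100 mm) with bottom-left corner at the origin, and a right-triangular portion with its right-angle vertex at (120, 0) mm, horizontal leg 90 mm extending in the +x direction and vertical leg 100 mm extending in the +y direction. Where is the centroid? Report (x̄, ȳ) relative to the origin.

x̄ = 84.55 mm, ȳ = 45.45 mm

Part | A | x̄ᵢ | ȳᵢ | A·x̄ᵢ | A·ȳᵢ
rectangular portion | 12000.00 | 60.00 | 50.00 | 720000.00 | 600000.00
triangular portion | 4500.00 | 150.00 | 33.33 | 675000.00 | 150000.00
Σ | 16500.00 |  |  | 1395000.00 | 750000.00
x̄ = 1395000.00 / 16500.00 = 84.55 mm
ȳ = 750000.00 / 16500.00 = 45.45 mm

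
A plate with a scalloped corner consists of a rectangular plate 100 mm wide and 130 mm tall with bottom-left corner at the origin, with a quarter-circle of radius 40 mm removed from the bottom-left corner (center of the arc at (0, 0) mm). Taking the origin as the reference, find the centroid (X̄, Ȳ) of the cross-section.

X̄ = 53.53 mm, Ȳ = 70.14 mm

plate: A = 100 × 130 = 13000.00, centroid at (50.00, 65.00).
removed quarter-circle: A = −¼π·40² = -1256.64, centroid at (16.98, 16.98).
ΣA = 11743.36 mm², ΣAX̄ = 628666.67 mm³, ΣAȲ = 823666.67 mm³.
X̄ = 628666.67/11743.36 = 53.53 mm; Ȳ = 823666.67/11743.36 = 70.14 mm.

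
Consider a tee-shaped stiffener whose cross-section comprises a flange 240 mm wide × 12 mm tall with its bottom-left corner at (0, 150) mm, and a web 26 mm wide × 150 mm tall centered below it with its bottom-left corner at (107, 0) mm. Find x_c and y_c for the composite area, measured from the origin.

Part | A | x̄ᵢ | ȳᵢ | A·x̄ᵢ | A·ȳᵢ
web | 3900.00 | 120.00 | 75.00 | 468000.00 | 292500.00
flange | 2880.00 | 120.00 | 156.00 | 345600.00 | 449280.00
Σ | 6780.00 |  |  | 813600.00 | 741780.00
x_c = 813600.00 / 6780.00 = 120.00 mm
y_c = 741780.00 / 6780.00 = 109.41 mm

x_c = 120.00 mm, y_c = 109.41 mm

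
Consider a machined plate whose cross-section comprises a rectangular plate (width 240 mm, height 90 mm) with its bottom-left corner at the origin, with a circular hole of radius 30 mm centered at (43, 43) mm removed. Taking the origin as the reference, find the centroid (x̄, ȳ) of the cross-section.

x̄ = 131.60 mm, ȳ = 45.30 mm

Part | A | x̄ᵢ | ȳᵢ | A·x̄ᵢ | A·ȳᵢ
plate | 21600.00 | 120.00 | 45.00 | 2592000.00 | 972000.00
hole | -2827.43 | 43.00 | 43.00 | -121579.64 | -121579.64
Σ | 18772.57 |  |  | 2470420.36 | 850420.36
x̄ = 2470420.36 / 18772.57 = 131.60 mm
ȳ = 850420.36 / 18772.57 = 45.30 mm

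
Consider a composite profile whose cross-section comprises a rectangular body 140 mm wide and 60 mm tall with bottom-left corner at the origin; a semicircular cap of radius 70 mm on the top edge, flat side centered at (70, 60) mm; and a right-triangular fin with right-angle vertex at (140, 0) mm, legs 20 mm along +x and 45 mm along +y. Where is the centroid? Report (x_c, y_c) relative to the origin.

rectangular body: A = 140 × 60 = 8400.00, centroid at (70.00, 30.00).
semicircular top: A = ½π·70² = 7696.90, centroid at (70.00, 89.71).
triangular fin: A = ½·20·45 = 450.00, centroid at (146.67, 15.00).
ΣA = 16546.90 mm², ΣAx_c = 1192783.14 mm³, ΣAy_c = 949230.79 mm³.
x_c = 1192783.14/16546.90 = 72.08 mm; y_c = 949230.79/16546.90 = 57.37 mm.

x_c = 72.08 mm, y_c = 57.37 mm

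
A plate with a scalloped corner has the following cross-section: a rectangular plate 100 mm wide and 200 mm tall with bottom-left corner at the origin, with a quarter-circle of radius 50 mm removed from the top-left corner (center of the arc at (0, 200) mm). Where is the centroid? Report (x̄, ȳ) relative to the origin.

x̄ = 53.13 mm, ȳ = 91.42 mm

Part | A | x̄ᵢ | ȳᵢ | A·x̄ᵢ | A·ȳᵢ
plate | 20000.00 | 50.00 | 100.00 | 1000000.00 | 2000000.00
removed quarter-circle | -1963.50 | 21.22 | 178.78 | -41666.67 | -351032.42
Σ | 18036.50 |  |  | 958333.33 | 1648967.58
x̄ = 958333.33 / 18036.50 = 53.13 mm
ȳ = 1648967.58 / 18036.50 = 91.42 mm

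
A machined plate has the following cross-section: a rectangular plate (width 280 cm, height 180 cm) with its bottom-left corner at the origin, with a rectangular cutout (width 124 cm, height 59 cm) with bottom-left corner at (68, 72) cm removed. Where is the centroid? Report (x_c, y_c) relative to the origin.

plate: A = 280 × 180 = 50400.00, centroid at (140.00, 90.00).
hole: A = −(124 × 59) = -7316.00, centroid at (130.00, 101.50).
ΣA = 43084.00 cm²
ΣAx_c = (50400.00)(140.00) + (-7316.00)(130.00) = 6104920.00 cm³
ΣAy_c = (50400.00)(90.00) + (-7316.00)(101.50) = 3793426.00 cm³
x_c = 6104920.00 / 43084.00 = 141.70 cm
y_c = 3793426.00 / 43084.00 = 88.05 cm

x_c = 141.70 cm, y_c = 88.05 cm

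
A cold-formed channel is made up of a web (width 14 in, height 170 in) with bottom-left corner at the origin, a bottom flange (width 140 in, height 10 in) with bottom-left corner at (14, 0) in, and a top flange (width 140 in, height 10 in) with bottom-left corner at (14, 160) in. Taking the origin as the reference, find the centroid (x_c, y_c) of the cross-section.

x_c = 48.62 in, y_c = 85.00 in

web: A = 14 × 170 = 2380.00, centroid at (7.00, 85.00).
bottom flange: A = 140 × 10 = 1400.00, centroid at (84.00, 5.00).
top flange: A = 140 × 10 = 1400.00, centroid at (84.00, 165.00).
ΣA = 5180.00 in²
ΣAx_c = (2380.00)(7.00) + (1400.00)(84.00) + (1400.00)(84.00) = 251860.00 in³
ΣAy_c = (2380.00)(85.00) + (1400.00)(5.00) + (1400.00)(165.00) = 440300.00 in³
x_c = 251860.00 / 5180.00 = 48.62 in
y_c = 440300.00 / 5180.00 = 85.00 in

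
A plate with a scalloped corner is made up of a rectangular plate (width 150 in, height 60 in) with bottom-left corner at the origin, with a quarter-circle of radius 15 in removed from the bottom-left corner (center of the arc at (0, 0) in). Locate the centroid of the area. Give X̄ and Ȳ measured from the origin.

plate: A = 150 × 60 = 9000.00, centroid at (75.00, 30.00).
removed quarter-circle: A = −¼π·15² = -176.71, centroid at (6.37, 6.37).
ΣA = 8823.29 in²
ΣAX̄ = (9000.00)(75.00) + (-176.71)(6.37) = 673875.00 in³
ΣAȲ = (9000.00)(30.00) + (-176.71)(6.37) = 268875.00 in³
X̄ = 673875.00 / 8823.29 = 76.37 in
Ȳ = 268875.00 / 8823.29 = 30.47 in

X̄ = 76.37 in, Ȳ = 30.47 in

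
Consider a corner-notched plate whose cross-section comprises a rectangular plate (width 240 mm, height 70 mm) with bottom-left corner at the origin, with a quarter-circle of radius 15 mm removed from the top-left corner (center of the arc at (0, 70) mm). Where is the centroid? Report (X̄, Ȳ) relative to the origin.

plate: A = 240 × 70 = 16800.00, centroid at (120.00, 35.00).
removed quarter-circle: A = −¼π·15² = -176.71, centroid at (6.37, 63.63).
ΣA = 16623.29 mm²
ΣAX̄ = (16800.00)(120.00) + (-176.71)(6.37) = 2014875.00 mm³
ΣAȲ = (16800.00)(35.00) + (-176.71)(63.63) = 576754.98 mm³
X̄ = 2014875.00 / 16623.29 = 121.21 mm
Ȳ = 576754.98 / 16623.29 = 34.70 mm

X̄ = 121.21 mm, Ȳ = 34.70 mm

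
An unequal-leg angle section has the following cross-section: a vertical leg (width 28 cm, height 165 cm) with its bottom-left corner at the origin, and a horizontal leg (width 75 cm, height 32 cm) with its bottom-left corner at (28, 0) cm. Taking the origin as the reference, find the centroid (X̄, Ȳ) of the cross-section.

X̄ = 31.61 cm, Ȳ = 59.76 cm

Part | A | x̄ᵢ | ȳᵢ | A·x̄ᵢ | A·ȳᵢ
vertical leg | 4620.00 | 14.00 | 82.50 | 64680.00 | 381150.00
horizontal leg | 2400.00 | 65.50 | 16.00 | 157200.00 | 38400.00
Σ | 7020.00 |  |  | 221880.00 | 419550.00
X̄ = 221880.00 / 7020.00 = 31.61 cm
Ȳ = 419550.00 / 7020.00 = 59.76 cm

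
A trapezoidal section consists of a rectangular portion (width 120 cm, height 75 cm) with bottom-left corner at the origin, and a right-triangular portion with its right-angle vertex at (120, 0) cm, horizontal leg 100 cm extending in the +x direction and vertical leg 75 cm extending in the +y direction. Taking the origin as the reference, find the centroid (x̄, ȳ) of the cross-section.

rectangular portion: A = 120 × 75 = 9000.00, centroid at (60.00, 37.50).
triangular portion: A = ½·100·75 = 3750.00, centroid at (153.33, 25.00).
ΣA = 12750.00 cm², ΣAx̄ = 1115000.00 cm³, ΣAȳ = 431250.00 cm³.
x̄ = 1115000.00/12750.00 = 87.45 cm; ȳ = 431250.00/12750.00 = 33.82 cm.

x̄ = 87.45 cm, ȳ = 33.82 cm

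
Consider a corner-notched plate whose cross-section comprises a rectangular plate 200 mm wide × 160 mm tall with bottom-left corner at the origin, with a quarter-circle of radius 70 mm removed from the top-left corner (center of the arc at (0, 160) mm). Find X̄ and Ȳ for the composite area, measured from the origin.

plate: A = 200 × 160 = 32000.00, centroid at (100.00, 80.00).
removed quarter-circle: A = −¼π·70² = -3848.45, centroid at (29.71, 130.29).
ΣA = 28151.55 mm²
ΣAX̄ = (32000.00)(100.00) + (-3848.45)(29.71) = 3085666.67 mm³
ΣAȲ = (32000.00)(80.00) + (-3848.45)(130.29) = 2058581.17 mm³
X̄ = 3085666.67 / 28151.55 = 109.61 mm
Ȳ = 2058581.17 / 28151.55 = 73.12 mm

X̄ = 109.61 mm, Ȳ = 73.12 mm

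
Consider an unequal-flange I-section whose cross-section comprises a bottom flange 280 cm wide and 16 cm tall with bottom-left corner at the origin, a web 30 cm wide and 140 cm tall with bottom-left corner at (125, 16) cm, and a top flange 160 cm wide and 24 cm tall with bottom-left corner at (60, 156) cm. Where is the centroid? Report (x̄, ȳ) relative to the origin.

x̄ = 140.00 cm, ȳ = 83.24 cm

bottom flange: A = 280 × 16 = 4480.00, centroid at (140.00, 8.00).
web: A = 30 × 140 = 4200.00, centroid at (140.00, 86.00).
top flange: A = 160 × 24 = 3840.00, centroid at (140.00, 168.00).
ΣA = 12520.00 cm²
ΣAx̄ = (4480.00)(140.00) + (4200.00)(140.00) + (3840.00)(140.00) = 1752800.00 cm³
ΣAȳ = (4480.00)(8.00) + (4200.00)(86.00) + (3840.00)(168.00) = 1042160.00 cm³
x̄ = 1752800.00 / 12520.00 = 140.00 cm
ȳ = 1042160.00 / 12520.00 = 83.24 cm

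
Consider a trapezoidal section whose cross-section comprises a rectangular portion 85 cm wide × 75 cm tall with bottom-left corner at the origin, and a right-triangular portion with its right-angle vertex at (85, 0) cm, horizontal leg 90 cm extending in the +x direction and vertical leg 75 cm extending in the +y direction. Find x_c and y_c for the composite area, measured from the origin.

Part | A | x̄ᵢ | ȳᵢ | A·x̄ᵢ | A·ȳᵢ
rectangular portion | 6375.00 | 42.50 | 37.50 | 270937.50 | 239062.50
triangular portion | 3375.00 | 115.00 | 25.00 | 388125.00 | 84375.00
Σ | 9750.00 |  |  | 659062.50 | 323437.50
x_c = 659062.50 / 9750.00 = 67.60 cm
y_c = 323437.50 / 9750.00 = 33.17 cm

x_c = 67.60 cm, y_c = 33.17 cm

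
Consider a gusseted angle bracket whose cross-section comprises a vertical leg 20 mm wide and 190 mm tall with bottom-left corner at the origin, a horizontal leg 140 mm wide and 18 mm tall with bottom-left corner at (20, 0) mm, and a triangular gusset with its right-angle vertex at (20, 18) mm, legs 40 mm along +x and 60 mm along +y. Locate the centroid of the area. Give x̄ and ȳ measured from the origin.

Part | A | x̄ᵢ | ȳᵢ | A·x̄ᵢ | A·ȳᵢ
vertical leg | 3800.00 | 10.00 | 95.00 | 38000.00 | 361000.00
horizontal leg | 2520.00 | 90.00 | 9.00 | 226800.00 | 22680.00
gusset | 1200.00 | 33.33 | 38.00 | 40000.00 | 45600.00
Σ | 7520.00 |  |  | 304800.00 | 429280.00
x̄ = 304800.00 / 7520.00 = 40.53 mm
ȳ = 429280.00 / 7520.00 = 57.09 mm

x̄ = 40.53 mm, ȳ = 57.09 mm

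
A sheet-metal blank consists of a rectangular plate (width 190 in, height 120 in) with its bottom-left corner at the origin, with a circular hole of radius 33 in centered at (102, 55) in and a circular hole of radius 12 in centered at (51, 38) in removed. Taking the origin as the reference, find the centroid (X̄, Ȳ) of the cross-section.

Part | A | x̄ᵢ | ȳᵢ | A·x̄ᵢ | A·ȳᵢ
plate | 22800.00 | 95.00 | 60.00 | 2166000.00 | 1368000.00
hole 1 | -3421.19 | 102.00 | 55.00 | -348961.83 | -188165.69
hole 2 | -452.39 | 51.00 | 38.00 | -23071.86 | -17190.80
Σ | 18926.42 |  |  | 1793966.31 | 1162643.51
X̄ = 1793966.31 / 18926.42 = 94.79 in
Ȳ = 1162643.51 / 18926.42 = 61.43 in

X̄ = 94.79 in, Ȳ = 61.43 in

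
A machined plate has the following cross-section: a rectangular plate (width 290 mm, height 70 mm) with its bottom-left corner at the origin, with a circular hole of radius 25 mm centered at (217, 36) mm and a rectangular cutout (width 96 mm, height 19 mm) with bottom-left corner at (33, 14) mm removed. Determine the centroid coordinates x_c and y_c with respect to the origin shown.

plate: A = 290 × 70 = 20300.00, centroid at (145.00, 35.00).
hole 1: A = −π·25² = -1963.50, centroid at (217.00, 36.00).
hole 2: A = −(96 × 19) = -1824.00, centroid at (81.00, 23.50).
ΣA = 16512.50 mm²
ΣAx_c = (20300.00)(145.00) + (-1963.50)(217.00) + (-1824.00)(81.00) = 2369677.50 mm³
ΣAy_c = (20300.00)(35.00) + (-1963.50)(36.00) + (-1824.00)(23.50) = 596950.17 mm³
x_c = 2369677.50 / 16512.50 = 143.51 mm
y_c = 596950.17 / 16512.50 = 36.15 mm

x_c = 143.51 mm, y_c = 36.15 mm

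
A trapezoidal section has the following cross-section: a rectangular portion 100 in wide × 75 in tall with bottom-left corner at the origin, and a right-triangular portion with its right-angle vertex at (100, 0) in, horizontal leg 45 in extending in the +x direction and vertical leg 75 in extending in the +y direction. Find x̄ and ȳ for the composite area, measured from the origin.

Part | A | x̄ᵢ | ȳᵢ | A·x̄ᵢ | A·ȳᵢ
rectangular portion | 7500.00 | 50.00 | 37.50 | 375000.00 | 281250.00
triangular portion | 1687.50 | 115.00 | 25.00 | 194062.50 | 42187.50
Σ | 9187.50 |  |  | 569062.50 | 323437.50
x̄ = 569062.50 / 9187.50 = 61.94 in
ȳ = 323437.50 / 9187.50 = 35.20 in

x̄ = 61.94 in, ȳ = 35.20 in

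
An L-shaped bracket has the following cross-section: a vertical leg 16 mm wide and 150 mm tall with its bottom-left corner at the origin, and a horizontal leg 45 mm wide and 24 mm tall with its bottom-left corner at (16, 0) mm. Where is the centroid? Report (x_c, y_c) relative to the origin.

x_c = 17.47 mm, y_c = 55.45 mm

vertical leg: A = 16 × 150 = 2400.00, centroid at (8.00, 75.00).
horizontal leg: A = 45 × 24 = 1080.00, centroid at (38.50, 12.00).
ΣA = 3480.00 mm²
ΣAx_c = (2400.00)(8.00) + (1080.00)(38.50) = 60780.00 mm³
ΣAy_c = (2400.00)(75.00) + (1080.00)(12.00) = 192960.00 mm³
x_c = 60780.00 / 3480.00 = 17.47 mm
y_c = 192960.00 / 3480.00 = 55.45 mm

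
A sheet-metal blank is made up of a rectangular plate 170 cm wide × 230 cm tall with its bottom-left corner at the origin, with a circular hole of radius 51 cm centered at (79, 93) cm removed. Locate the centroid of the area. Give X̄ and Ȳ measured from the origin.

Part | A | x̄ᵢ | ȳᵢ | A·x̄ᵢ | A·ȳᵢ
plate | 39100.00 | 85.00 | 115.00 | 3323500.00 | 4496500.00
hole | -8171.28 | 79.00 | 93.00 | -645531.32 | -759929.27
Σ | 30928.72 |  |  | 2677968.68 | 3736570.73
X̄ = 2677968.68 / 30928.72 = 86.59 cm
Ȳ = 3736570.73 / 30928.72 = 120.81 cm

X̄ = 86.59 cm, Ȳ = 120.81 cm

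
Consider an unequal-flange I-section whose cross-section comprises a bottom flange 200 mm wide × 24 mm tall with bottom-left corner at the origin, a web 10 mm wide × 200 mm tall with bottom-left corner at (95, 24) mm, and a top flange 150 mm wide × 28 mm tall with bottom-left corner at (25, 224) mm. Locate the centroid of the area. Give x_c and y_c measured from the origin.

bottom flange: A = 200 × 24 = 4800.00, centroid at (100.00, 12.00).
web: A = 10 × 200 = 2000.00, centroid at (100.00, 124.00).
top flange: A = 150 × 28 = 4200.00, centroid at (100.00, 238.00).
ΣA = 11000.00 mm²
ΣAx_c = (4800.00)(100.00) + (2000.00)(100.00) + (4200.00)(100.00) = 1100000.00 mm³
ΣAy_c = (4800.00)(12.00) + (2000.00)(124.00) + (4200.00)(238.00) = 1305200.00 mm³
x_c = 1100000.00 / 11000.00 = 100.00 mm
y_c = 1305200.00 / 11000.00 = 118.65 mm

x_c = 100.00 mm, y_c = 118.65 mm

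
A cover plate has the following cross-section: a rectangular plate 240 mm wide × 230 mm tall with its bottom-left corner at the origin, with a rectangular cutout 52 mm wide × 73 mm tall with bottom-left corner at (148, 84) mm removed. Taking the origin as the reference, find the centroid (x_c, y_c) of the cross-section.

plate: A = 240 × 230 = 55200.00, centroid at (120.00, 115.00).
hole: A = −(52 × 73) = -3796.00, centroid at (174.00, 120.50).
ΣA = 51404.00 mm², ΣAx_c = 5963496.00 mm³, ΣAy_c = 5890582.00 mm³.
x_c = 5963496.00/51404.00 = 116.01 mm; y_c = 5890582.00/51404.00 = 114.59 mm.

x_c = 116.01 mm, y_c = 114.59 mm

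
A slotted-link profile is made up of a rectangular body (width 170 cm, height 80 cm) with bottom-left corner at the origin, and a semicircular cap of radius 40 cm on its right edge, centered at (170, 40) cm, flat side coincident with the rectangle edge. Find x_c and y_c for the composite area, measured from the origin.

x_c = 100.91 cm, y_c = 40.00 cm

rectangular body: A = 170 × 80 = 13600.00, centroid at (85.00, 40.00).
semicircular end: A = ½π·40² = 2513.27, centroid at (186.98, 40.00).
ΣA = 16113.27 cm²
ΣAx_c = (13600.00)(85.00) + (2513.27)(186.98) = 1625923.27 cm³
ΣAy_c = (13600.00)(40.00) + (2513.27)(40.00) = 644530.96 cm³
x_c = 1625923.27 / 16113.27 = 100.91 cm
y_c = 644530.96 / 16113.27 = 40.00 cm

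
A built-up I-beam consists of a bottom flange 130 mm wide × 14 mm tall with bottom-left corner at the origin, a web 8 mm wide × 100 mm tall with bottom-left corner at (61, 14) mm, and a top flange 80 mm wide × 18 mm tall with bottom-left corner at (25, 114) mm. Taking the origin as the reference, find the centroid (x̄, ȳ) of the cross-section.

bottom flange: A = 130 × 14 = 1820.00, centroid at (65.00, 7.00).
web: A = 8 × 100 = 800.00, centroid at (65.00, 64.00).
top flange: A = 80 × 18 = 1440.00, centroid at (65.00, 123.00).
ΣA = 4060.00 mm², ΣAx̄ = 263900.00 mm³, ΣAȳ = 241060.00 mm³.
x̄ = 263900.00/4060.00 = 65.00 mm; ȳ = 241060.00/4060.00 = 59.37 mm.

x̄ = 65.00 mm, ȳ = 59.37 mm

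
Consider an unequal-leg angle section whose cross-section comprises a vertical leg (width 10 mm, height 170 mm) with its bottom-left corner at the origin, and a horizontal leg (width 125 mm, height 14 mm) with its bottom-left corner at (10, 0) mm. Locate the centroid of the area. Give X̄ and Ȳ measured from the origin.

X̄ = 39.24 mm, Ȳ = 45.43 mm

vertical leg: A = 10 × 170 = 1700.00, centroid at (5.00, 85.00).
horizontal leg: A = 125 × 14 = 1750.00, centroid at (72.50, 7.00).
ΣA = 3450.00 mm²
ΣAX̄ = (1700.00)(5.00) + (1750.00)(72.50) = 135375.00 mm³
ΣAȲ = (1700.00)(85.00) + (1750.00)(7.00) = 156750.00 mm³
X̄ = 135375.00 / 3450.00 = 39.24 mm
Ȳ = 156750.00 / 3450.00 = 45.43 mm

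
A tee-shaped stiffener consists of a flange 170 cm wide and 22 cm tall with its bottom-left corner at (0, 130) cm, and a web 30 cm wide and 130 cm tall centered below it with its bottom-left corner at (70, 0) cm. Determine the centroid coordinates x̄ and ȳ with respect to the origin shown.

web: A = 30 × 130 = 3900.00, centroid at (85.00, 65.00).
flange: A = 170 × 22 = 3740.00, centroid at (85.00, 141.00).
ΣA = 7640.00 cm², ΣAx̄ = 649400.00 cm³, ΣAȳ = 780840.00 cm³.
x̄ = 649400.00/7640.00 = 85.00 cm; ȳ = 780840.00/7640.00 = 102.20 cm.

x̄ = 85.00 cm, ȳ = 102.20 cm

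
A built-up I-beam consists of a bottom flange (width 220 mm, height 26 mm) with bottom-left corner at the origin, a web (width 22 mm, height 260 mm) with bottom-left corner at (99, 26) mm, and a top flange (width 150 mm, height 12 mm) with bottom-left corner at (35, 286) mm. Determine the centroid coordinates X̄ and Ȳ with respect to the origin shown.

X̄ = 110.00 mm, Ȳ = 112.71 mm

bottom flange: A = 220 × 26 = 5720.00, centroid at (110.00, 13.00).
web: A = 22 × 260 = 5720.00, centroid at (110.00, 156.00).
top flange: A = 150 × 12 = 1800.00, centroid at (110.00, 292.00).
ΣA = 13240.00 mm², ΣAX̄ = 1456400.00 mm³, ΣAȲ = 1492280.00 mm³.
X̄ = 1456400.00/13240.00 = 110.00 mm; Ȳ = 1492280.00/13240.00 = 112.71 mm.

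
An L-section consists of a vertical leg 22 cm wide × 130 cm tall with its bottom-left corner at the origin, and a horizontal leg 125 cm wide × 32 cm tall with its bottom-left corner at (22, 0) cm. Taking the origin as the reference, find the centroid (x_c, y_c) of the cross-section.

Part | A | x̄ᵢ | ȳᵢ | A·x̄ᵢ | A·ȳᵢ
vertical leg | 2860.00 | 11.00 | 65.00 | 31460.00 | 185900.00
horizontal leg | 4000.00 | 84.50 | 16.00 | 338000.00 | 64000.00
Σ | 6860.00 |  |  | 369460.00 | 249900.00
x_c = 369460.00 / 6860.00 = 53.86 cm
y_c = 249900.00 / 6860.00 = 36.43 cm

x_c = 53.86 cm, y_c = 36.43 cm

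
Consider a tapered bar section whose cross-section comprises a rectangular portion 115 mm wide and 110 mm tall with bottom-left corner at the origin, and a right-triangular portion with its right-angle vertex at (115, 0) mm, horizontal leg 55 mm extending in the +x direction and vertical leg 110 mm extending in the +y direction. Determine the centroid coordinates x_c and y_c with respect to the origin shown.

x_c = 72.13 mm, y_c = 51.46 mm

rectangular portion: A = 115 × 110 = 12650.00, centroid at (57.50, 55.00).
triangular portion: A = ½·55·110 = 3025.00, centroid at (133.33, 36.67).
ΣA = 15675.00 mm²
ΣAx_c = (12650.00)(57.50) + (3025.00)(133.33) = 1130708.33 mm³
ΣAy_c = (12650.00)(55.00) + (3025.00)(36.67) = 806666.67 mm³
x_c = 1130708.33 / 15675.00 = 72.13 mm
y_c = 806666.67 / 15675.00 = 51.46 mm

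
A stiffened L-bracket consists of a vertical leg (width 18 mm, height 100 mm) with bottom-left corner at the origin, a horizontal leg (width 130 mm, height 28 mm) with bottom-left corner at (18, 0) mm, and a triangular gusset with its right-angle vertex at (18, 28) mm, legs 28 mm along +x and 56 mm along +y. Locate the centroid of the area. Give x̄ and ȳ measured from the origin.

x̄ = 54.59 mm, ȳ = 28.53 mm

vertical leg: A = 18 × 100 = 1800.00, centroid at (9.00, 50.00).
horizontal leg: A = 130 × 28 = 3640.00, centroid at (83.00, 14.00).
gusset: A = ½·28·56 = 784.00, centroid at (27.33, 46.67).
ΣA = 6224.00 mm², ΣAx̄ = 339749.33 mm³, ΣAȳ = 177546.67 mm³.
x̄ = 339749.33/6224.00 = 54.59 mm; ȳ = 177546.67/6224.00 = 28.53 mm.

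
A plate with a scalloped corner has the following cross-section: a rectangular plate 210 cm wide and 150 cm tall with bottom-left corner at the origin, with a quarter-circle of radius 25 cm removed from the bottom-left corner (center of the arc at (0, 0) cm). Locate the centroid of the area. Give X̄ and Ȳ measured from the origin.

X̄ = 106.49 cm, Ȳ = 76.02 cm

plate: A = 210 × 150 = 31500.00, centroid at (105.00, 75.00).
removed quarter-circle: A = −¼π·25² = -490.87, centroid at (10.61, 10.61).
ΣA = 31009.13 cm²
ΣAX̄ = (31500.00)(105.00) + (-490.87)(10.61) = 3302291.67 cm³
ΣAȲ = (31500.00)(75.00) + (-490.87)(10.61) = 2357291.67 cm³
X̄ = 3302291.67 / 31009.13 = 106.49 cm
Ȳ = 2357291.67 / 31009.13 = 76.02 cm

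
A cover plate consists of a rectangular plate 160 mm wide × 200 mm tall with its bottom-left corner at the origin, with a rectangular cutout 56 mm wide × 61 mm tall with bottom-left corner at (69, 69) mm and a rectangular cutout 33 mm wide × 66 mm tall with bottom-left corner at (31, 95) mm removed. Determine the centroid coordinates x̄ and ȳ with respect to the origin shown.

Part | A | x̄ᵢ | ȳᵢ | A·x̄ᵢ | A·ȳᵢ
plate | 32000.00 | 80.00 | 100.00 | 2560000.00 | 3200000.00
hole 1 | -3416.00 | 97.00 | 99.50 | -331352.00 | -339892.00
hole 2 | -2178.00 | 47.50 | 128.00 | -103455.00 | -278784.00
Σ | 26406.00 |  |  | 2125193.00 | 2581324.00
x̄ = 2125193.00 / 26406.00 = 80.48 mm
ȳ = 2581324.00 / 26406.00 = 97.76 mm

x̄ = 80.48 mm, ȳ = 97.76 mm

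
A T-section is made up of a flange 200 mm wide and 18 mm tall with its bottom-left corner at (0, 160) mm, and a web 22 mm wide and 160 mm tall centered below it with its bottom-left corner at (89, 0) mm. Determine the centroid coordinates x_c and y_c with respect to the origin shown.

x_c = 100.00 mm, y_c = 125.00 mm

Part | A | x̄ᵢ | ȳᵢ | A·x̄ᵢ | A·ȳᵢ
web | 3520.00 | 100.00 | 80.00 | 352000.00 | 281600.00
flange | 3600.00 | 100.00 | 169.00 | 360000.00 | 608400.00
Σ | 7120.00 |  |  | 712000.00 | 890000.00
x_c = 712000.00 / 7120.00 = 100.00 mm
y_c = 890000.00 / 7120.00 = 125.00 mm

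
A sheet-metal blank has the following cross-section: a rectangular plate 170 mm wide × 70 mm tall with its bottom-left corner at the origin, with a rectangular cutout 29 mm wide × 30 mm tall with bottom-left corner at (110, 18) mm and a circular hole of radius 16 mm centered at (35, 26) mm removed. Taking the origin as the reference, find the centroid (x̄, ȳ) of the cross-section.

Part | A | x̄ᵢ | ȳᵢ | A·x̄ᵢ | A·ȳᵢ
plate | 11900.00 | 85.00 | 35.00 | 1011500.00 | 416500.00
hole 1 | -870.00 | 124.50 | 33.00 | -108315.00 | -28710.00
hole 2 | -804.25 | 35.00 | 26.00 | -28148.67 | -20910.44
Σ | 10225.75 |  |  | 875036.33 | 366879.56
x̄ = 875036.33 / 10225.75 = 85.57 mm
ȳ = 366879.56 / 10225.75 = 35.88 mm

x̄ = 85.57 mm, ȳ = 35.88 mm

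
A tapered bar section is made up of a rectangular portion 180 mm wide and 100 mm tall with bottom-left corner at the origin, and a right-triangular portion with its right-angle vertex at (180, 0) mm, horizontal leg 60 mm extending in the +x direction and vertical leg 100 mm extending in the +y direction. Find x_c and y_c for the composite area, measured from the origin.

x_c = 105.71 mm, y_c = 47.62 mm

rectangular portion: A = 180 × 100 = 18000.00, centroid at (90.00, 50.00).
triangular portion: A = ½·60·100 = 3000.00, centroid at (200.00, 33.33).
ΣA = 21000.00 mm²
ΣAx_c = (18000.00)(90.00) + (3000.00)(200.00) = 2220000.00 mm³
ΣAy_c = (18000.00)(50.00) + (3000.00)(33.33) = 1000000.00 mm³
x_c = 2220000.00 / 21000.00 = 105.71 mm
y_c = 1000000.00 / 21000.00 = 47.62 mm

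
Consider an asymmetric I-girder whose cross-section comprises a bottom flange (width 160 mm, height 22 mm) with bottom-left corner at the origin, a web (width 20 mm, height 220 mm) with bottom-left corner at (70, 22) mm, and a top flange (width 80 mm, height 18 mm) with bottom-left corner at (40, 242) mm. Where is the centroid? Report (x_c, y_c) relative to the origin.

bottom flange: A = 160 × 22 = 3520.00, centroid at (80.00, 11.00).
web: A = 20 × 220 = 4400.00, centroid at (80.00, 132.00).
top flange: A = 80 × 18 = 1440.00, centroid at (80.00, 251.00).
ΣA = 9360.00 mm², ΣAx_c = 748800.00 mm³, ΣAy_c = 980960.00 mm³.
x_c = 748800.00/9360.00 = 80.00 mm; y_c = 980960.00/9360.00 = 104.80 mm.

x_c = 80.00 mm, y_c = 104.80 mm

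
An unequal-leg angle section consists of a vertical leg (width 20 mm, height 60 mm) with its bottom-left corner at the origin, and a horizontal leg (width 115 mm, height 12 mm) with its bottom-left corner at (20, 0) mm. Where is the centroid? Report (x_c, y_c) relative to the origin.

x_c = 46.10 mm, y_c = 17.16 mm

vertical leg: A = 20 × 60 = 1200.00, centroid at (10.00, 30.00).
horizontal leg: A = 115 × 12 = 1380.00, centroid at (77.50, 6.00).
ΣA = 2580.00 mm², ΣAx_c = 118950.00 mm³, ΣAy_c = 44280.00 mm³.
x_c = 118950.00/2580.00 = 46.10 mm; y_c = 44280.00/2580.00 = 17.16 mm.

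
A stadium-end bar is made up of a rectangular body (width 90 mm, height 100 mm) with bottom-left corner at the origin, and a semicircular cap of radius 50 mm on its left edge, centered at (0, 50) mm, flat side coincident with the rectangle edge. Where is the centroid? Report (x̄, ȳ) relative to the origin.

Part | A | x̄ᵢ | ȳᵢ | A·x̄ᵢ | A·ȳᵢ
rectangular body | 9000.00 | 45.00 | 50.00 | 405000.00 | 450000.00
semicircular end | 3926.99 | -21.22 | 50.00 | -83333.33 | 196349.54
Σ | 12926.99 |  |  | 321666.67 | 646349.54
x̄ = 321666.67 / 12926.99 = 24.88 mm
ȳ = 646349.54 / 12926.99 = 50.00 mm

x̄ = 24.88 mm, ȳ = 50.00 mm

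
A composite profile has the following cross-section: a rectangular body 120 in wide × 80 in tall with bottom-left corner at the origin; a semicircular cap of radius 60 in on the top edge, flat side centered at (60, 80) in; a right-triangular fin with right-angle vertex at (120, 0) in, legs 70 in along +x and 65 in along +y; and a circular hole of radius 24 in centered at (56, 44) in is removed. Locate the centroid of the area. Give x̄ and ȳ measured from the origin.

rectangular body: A = 120 × 80 = 9600.00, centroid at (60.00, 40.00).
semicircular top: A = ½π·60² = 5654.87, centroid at (60.00, 105.46).
triangular fin: A = ½·70·65 = 2275.00, centroid at (143.33, 21.67).
hole: A = −π·24² = -1809.56, centroid at (56.00, 44.00).
ΣA = 15720.31 in², ΣAx̄ = 1140040.13 in³, ΣAȳ = 950060.48 in³.
x̄ = 1140040.13/15720.31 = 72.52 in; ȳ = 950060.48/15720.31 = 60.44 in.

x̄ = 72.52 in, ȳ = 60.44 in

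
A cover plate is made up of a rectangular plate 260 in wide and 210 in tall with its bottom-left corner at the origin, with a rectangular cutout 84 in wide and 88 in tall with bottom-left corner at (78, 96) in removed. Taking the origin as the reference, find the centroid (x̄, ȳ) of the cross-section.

x̄ = 131.57 in, ȳ = 99.52 in

Part | A | x̄ᵢ | ȳᵢ | A·x̄ᵢ | A·ȳᵢ
plate | 54600.00 | 130.00 | 105.00 | 7098000.00 | 5733000.00
hole | -7392.00 | 120.00 | 140.00 | -887040.00 | -1034880.00
Σ | 47208.00 |  |  | 6210960.00 | 4698120.00
x̄ = 6210960.00 / 47208.00 = 131.57 in
ȳ = 4698120.00 / 47208.00 = 99.52 in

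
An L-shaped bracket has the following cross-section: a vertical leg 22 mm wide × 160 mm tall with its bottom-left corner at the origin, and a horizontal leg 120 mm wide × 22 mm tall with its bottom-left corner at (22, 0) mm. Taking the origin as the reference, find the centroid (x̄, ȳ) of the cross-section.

vertical leg: A = 22 × 160 = 3520.00, centroid at (11.00, 80.00).
horizontal leg: A = 120 × 22 = 2640.00, centroid at (82.00, 11.00).
ΣA = 6160.00 mm²
ΣAx̄ = (3520.00)(11.00) + (2640.00)(82.00) = 255200.00 mm³
ΣAȳ = (3520.00)(80.00) + (2640.00)(11.00) = 310640.00 mm³
x̄ = 255200.00 / 6160.00 = 41.43 mm
ȳ = 310640.00 / 6160.00 = 50.43 mm

x̄ = 41.43 mm, ȳ = 50.43 mm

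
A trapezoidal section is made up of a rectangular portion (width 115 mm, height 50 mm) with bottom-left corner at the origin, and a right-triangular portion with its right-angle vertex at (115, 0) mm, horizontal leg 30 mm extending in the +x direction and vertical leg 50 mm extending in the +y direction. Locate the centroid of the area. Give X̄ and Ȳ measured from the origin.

rectangular portion: A = 115 × 50 = 5750.00, centroid at (57.50, 25.00).
triangular portion: A = ½·30·50 = 750.00, centroid at (125.00, 16.67).
ΣA = 6500.00 mm²
ΣAX̄ = (5750.00)(57.50) + (750.00)(125.00) = 424375.00 mm³
ΣAȲ = (5750.00)(25.00) + (750.00)(16.67) = 156250.00 mm³
X̄ = 424375.00 / 6500.00 = 65.29 mm
Ȳ = 156250.00 / 6500.00 = 24.04 mm

X̄ = 65.29 mm, Ȳ = 24.04 mm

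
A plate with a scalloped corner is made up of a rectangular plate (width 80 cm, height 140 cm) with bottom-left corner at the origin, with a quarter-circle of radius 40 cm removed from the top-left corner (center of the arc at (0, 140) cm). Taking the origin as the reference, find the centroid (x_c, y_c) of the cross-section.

x_c = 42.91 cm, y_c = 63.30 cm

plate: A = 80 × 140 = 11200.00, centroid at (40.00, 70.00).
removed quarter-circle: A = −¼π·40² = -1256.64, centroid at (16.98, 123.02).
ΣA = 9943.36 cm², ΣAx_c = 426666.67 cm³, ΣAy_c = 629404.14 cm³.
x_c = 426666.67/9943.36 = 42.91 cm; y_c = 629404.14/9943.36 = 63.30 cm.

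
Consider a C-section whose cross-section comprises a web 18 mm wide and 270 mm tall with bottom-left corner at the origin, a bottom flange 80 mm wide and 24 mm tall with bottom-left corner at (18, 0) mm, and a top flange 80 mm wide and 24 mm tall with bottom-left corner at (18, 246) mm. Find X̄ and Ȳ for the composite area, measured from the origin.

Part | A | x̄ᵢ | ȳᵢ | A·x̄ᵢ | A·ȳᵢ
web | 4860.00 | 9.00 | 135.00 | 43740.00 | 656100.00
bottom flange | 1920.00 | 58.00 | 12.00 | 111360.00 | 23040.00
top flange | 1920.00 | 58.00 | 258.00 | 111360.00 | 495360.00
Σ | 8700.00 |  |  | 266460.00 | 1174500.00
X̄ = 266460.00 / 8700.00 = 30.63 mm
Ȳ = 1174500.00 / 8700.00 = 135.00 mm

X̄ = 30.63 mm, Ȳ = 135.00 mm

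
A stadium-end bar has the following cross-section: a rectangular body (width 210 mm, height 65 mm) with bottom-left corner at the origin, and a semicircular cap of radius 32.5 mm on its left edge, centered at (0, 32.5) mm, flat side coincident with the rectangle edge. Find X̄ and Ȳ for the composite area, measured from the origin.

X̄ = 92.13 mm, Ȳ = 32.50 mm

rectangular body: A = 210 × 65 = 13650.00, centroid at (105.00, 32.50).
semicircular end: A = ½π·32.5² = 1659.15, centroid at (-13.79, 32.50).
ΣA = 15309.15 mm², ΣAX̄ = 1410364.58 mm³, ΣAȲ = 497547.49 mm³.
X̄ = 1410364.58/15309.15 = 92.13 mm; Ȳ = 497547.49/15309.15 = 32.50 mm.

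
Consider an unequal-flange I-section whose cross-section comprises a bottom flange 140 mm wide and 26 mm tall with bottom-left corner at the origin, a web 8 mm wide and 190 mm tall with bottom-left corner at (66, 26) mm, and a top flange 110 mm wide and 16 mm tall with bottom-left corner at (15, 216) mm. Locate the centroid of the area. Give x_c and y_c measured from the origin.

bottom flange: A = 140 × 26 = 3640.00, centroid at (70.00, 13.00).
web: A = 8 × 190 = 1520.00, centroid at (70.00, 121.00).
top flange: A = 110 × 16 = 1760.00, centroid at (70.00, 224.00).
ΣA = 6920.00 mm²
ΣAx_c = (3640.00)(70.00) + (1520.00)(70.00) + (1760.00)(70.00) = 484400.00 mm³
ΣAy_c = (3640.00)(13.00) + (1520.00)(121.00) + (1760.00)(224.00) = 625480.00 mm³
x_c = 484400.00 / 6920.00 = 70.00 mm
y_c = 625480.00 / 6920.00 = 90.39 mm

x_c = 70.00 mm, y_c = 90.39 mm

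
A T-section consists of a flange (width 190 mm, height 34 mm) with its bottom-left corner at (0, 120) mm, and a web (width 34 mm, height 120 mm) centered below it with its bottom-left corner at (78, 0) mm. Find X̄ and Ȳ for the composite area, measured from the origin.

X̄ = 95.00 mm, Ȳ = 107.19 mm

web: A = 34 × 120 = 4080.00, centroid at (95.00, 60.00).
flange: A = 190 × 34 = 6460.00, centroid at (95.00, 137.00).
ΣA = 10540.00 mm², ΣAX̄ = 1001300.00 mm³, ΣAȲ = 1129820.00 mm³.
X̄ = 1001300.00/10540.00 = 95.00 mm; Ȳ = 1129820.00/10540.00 = 107.19 mm.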